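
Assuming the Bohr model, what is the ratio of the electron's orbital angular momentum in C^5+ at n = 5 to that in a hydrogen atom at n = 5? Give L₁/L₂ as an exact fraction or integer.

1

L = nℏ is independent of Z.
L₁/L₂ = n₁/n₂ = 5/5 = 1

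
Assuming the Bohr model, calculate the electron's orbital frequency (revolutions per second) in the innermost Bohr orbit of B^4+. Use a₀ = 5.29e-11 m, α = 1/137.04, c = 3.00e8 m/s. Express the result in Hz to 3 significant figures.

1.65e17 Hz

r = n²a₀/Z = 1.06e-11 m, v = Zαc/n = 1.09e7 m/s
f = v/(2πr) = 1.65e17 Hz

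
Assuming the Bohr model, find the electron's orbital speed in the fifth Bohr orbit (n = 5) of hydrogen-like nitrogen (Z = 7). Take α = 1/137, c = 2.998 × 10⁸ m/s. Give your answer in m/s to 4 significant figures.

3.064 × 10⁶ m/s

v_n = Zαc/n = 7 × 0.007299 × 2.998 × 10⁸ / 5
    = 3.064 × 10⁶ m/s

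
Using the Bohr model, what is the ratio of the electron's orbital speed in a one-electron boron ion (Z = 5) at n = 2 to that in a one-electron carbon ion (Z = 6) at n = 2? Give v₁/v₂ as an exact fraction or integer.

5/6

v ∝ Z^1 · n^-1
v₁/v₂ = (5/6)^1 · (2/2)^-1 = 5/6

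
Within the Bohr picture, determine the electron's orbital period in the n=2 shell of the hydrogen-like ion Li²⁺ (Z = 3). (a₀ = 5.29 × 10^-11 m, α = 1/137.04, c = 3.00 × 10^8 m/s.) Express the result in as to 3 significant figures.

135 as

r = n²a₀/Z = 2²·5.29 × 10^-11/3 = 7.05 × 10^-11 m
v = Zαc/n = 3·0.00730·3.00 × 10^8/2 = 3.28 × 10^6 m/s
T = 2πr/v = 1.35 × 10^-16 s = 135 as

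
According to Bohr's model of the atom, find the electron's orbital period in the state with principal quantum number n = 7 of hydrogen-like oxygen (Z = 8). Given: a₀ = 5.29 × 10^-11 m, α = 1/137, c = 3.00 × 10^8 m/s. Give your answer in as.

r = n²a₀/Z = 7²·5.29 × 10^-11/8 = 3.24 × 10^-10 m
v = Zαc/n = 8·0.00730·3.00 × 10^8/7 = 2.50 × 10^6 m/s
T = 2πr/v = 8.13 × 10^-16 s = 813 as

813 as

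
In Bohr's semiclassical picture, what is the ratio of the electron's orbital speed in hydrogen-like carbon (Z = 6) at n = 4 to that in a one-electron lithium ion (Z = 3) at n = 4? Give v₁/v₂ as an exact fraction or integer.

v ∝ Z^1 · n^-1
v₁/v₂ = (6/3)^1 · (4/4)^-1 = 2

2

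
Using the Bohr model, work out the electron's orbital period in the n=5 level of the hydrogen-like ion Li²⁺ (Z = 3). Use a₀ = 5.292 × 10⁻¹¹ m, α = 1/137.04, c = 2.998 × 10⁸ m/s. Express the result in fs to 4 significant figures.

r = n²a₀/Z = 5²·5.292 × 10⁻¹¹/3 = 4.410 × 10⁻¹⁰ m
v = Zαc/n = 3·0.007297·2.998 × 10⁸/5 = 1.313 × 10⁶ m/s
T = 2πr/v = 2.111 × 10⁻¹⁵ s = 2.111 fs

2.111 fs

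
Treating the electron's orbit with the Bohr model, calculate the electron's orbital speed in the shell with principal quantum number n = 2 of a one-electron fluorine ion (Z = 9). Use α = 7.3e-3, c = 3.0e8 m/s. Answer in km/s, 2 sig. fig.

v_n = Zαc/n = 9 × 0.0073 × 3.0e8 / 2
    = 9900 km/s

9900 km/s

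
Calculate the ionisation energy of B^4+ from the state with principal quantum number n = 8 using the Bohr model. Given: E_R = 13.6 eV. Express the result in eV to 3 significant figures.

E_n = −E_R·Z²/n² = −13.6 × 5²/8² eV = -5.31 eV
Ionisation energy = −E_n = 5.31 eV

5.31 eV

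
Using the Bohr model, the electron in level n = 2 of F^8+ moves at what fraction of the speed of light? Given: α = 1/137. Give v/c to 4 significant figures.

0.03285

v_n = Zαc/n, so v/c = Zα/n = 9 × 0.007299 / 2 = 0.03285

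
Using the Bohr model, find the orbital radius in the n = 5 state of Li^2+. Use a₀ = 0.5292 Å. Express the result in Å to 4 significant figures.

4.410 Å

r_n = n²a₀/Z = 5² × 0.5292 / 3
    = 25 × 0.5292 / 3 = 4.410 Å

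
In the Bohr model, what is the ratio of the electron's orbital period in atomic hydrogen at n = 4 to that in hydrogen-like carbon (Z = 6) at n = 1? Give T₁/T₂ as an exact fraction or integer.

2304

T ∝ Z^-2 · n^3
T₁/T₂ = (1/6)^-2 · (4/1)^3 = 2304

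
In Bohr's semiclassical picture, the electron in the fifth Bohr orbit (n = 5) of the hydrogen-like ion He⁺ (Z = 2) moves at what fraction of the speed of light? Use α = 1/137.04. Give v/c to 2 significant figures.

v_n = Zαc/n, so v/c = Zα/n = 2 × 0.0073 / 5 = 0.0029

0.0029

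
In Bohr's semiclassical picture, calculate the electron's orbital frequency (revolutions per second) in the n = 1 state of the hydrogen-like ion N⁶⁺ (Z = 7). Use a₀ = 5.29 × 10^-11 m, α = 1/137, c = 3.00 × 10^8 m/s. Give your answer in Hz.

r = n²a₀/Z = 7.56 × 10^-12 m, v = Zαc/n = 1.53 × 10^7 m/s
f = v/(2πr) = 3.23 × 10^17 Hz

3.23 × 10^17 Hz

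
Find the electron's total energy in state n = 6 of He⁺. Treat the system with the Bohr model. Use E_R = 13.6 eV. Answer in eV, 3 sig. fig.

E_n = −E_R·Z²/n² = −13.6 × 2²/6² = -1.51 eV

-1.51 eV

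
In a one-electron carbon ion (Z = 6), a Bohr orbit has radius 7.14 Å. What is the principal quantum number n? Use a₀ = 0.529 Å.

r_n = n²a₀/Z ⇒ n² = rZ/a₀ = 7.14 × 6 / 0.529 ≈ 80.98
n = 9

9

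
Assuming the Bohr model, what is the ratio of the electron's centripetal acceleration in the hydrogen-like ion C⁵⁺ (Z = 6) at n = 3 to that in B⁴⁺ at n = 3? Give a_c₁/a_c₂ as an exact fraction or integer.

216/125

a_c ∝ Z^3 · n^-4
a_c₁/a_c₂ = (6/5)^3 · (3/3)^-4 = 216/125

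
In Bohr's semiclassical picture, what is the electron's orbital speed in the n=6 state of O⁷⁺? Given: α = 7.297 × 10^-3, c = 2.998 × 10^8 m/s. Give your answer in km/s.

2917 km/s

v_n = Zαc/n = 8 × 0.007297 × 2.998 × 10^8 / 6
    = 2917 km/s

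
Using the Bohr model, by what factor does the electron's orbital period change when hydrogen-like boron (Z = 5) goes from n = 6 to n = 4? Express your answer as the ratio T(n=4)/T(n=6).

T ∝ Z^-2 · n^3; with Z fixed, T ∝ n^3.
T(n=4)/T(n=6) = (4/6)^3 = 8/27

8/27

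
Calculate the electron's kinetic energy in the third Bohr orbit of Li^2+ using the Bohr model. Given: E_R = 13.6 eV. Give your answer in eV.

13.6 eV

For a Coulomb orbit the virial theorem gives K = −E_n.
E_n = −E_R·Z²/n², so K = E_R·Z²/n² = 13.6 × 3²/3² = 13.6 eV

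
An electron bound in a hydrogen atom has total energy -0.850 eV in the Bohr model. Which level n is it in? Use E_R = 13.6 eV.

4

E_n = −E_R Z²/n² ⇒ n² = E_R Z²/(−E_n) = 13.6 × 1² / 0.850 ≈ 16.00
n = 4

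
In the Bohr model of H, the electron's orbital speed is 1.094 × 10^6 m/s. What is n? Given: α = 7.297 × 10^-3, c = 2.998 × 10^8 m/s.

v_n = Zαc/n ⇒ n = Zαc/v = 1 × 0.007297 × 2.998 × 10^8 / 1.094 × 10^6 ≈ 2.00
n = 2

2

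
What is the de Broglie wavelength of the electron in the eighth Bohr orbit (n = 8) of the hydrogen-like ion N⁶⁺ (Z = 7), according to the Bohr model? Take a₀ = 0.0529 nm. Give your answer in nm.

The Bohr quantisation condition is nλ = 2πr_n.
r_n = n²a₀/Z = 0.484 nm
λ = 2πr_n/n = 2π·0.484/8 = 0.380 nm

0.380 nm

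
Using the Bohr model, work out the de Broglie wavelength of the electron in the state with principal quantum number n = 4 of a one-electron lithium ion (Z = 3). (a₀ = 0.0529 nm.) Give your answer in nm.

The Bohr quantisation condition is nλ = 2πr_n.
r_n = n²a₀/Z = 0.282 nm
λ = 2πr_n/n = 2π·0.282/4 = 0.443 nm

0.443 nm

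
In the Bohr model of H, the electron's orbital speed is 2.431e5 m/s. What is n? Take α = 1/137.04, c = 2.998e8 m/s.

v_n = Zαc/n ⇒ n = Zαc/v = 1 × 0.007297 × 2.998e8 / 2.431e5 ≈ 9.00
n = 9

9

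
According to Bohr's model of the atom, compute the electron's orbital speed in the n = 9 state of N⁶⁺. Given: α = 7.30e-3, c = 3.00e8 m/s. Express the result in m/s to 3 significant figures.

v_n = Zαc/n = 7 × 0.00730 × 3.00e8 / 9
    = 1.70e6 m/s

1.70e6 m/s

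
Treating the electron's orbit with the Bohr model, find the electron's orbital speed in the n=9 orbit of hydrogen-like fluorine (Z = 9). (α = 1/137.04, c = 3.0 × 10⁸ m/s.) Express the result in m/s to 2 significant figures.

2.2 × 10⁶ m/s

v_n = Zαc/n = 9 × 0.0073 × 3.0 × 10⁸ / 9
    = 2.2 × 10⁶ m/s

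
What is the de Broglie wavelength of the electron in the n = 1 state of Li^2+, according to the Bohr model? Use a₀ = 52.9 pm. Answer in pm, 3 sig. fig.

111 pm

The Bohr quantisation condition is nλ = 2πr_n.
r_n = n²a₀/Z = 17.6 pm
λ = 2πr_n/n = 2π·17.6/1 = 111 pm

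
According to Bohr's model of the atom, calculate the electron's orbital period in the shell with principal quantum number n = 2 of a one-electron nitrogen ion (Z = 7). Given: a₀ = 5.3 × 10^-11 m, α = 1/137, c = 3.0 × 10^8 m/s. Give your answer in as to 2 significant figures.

25 as

r = n²a₀/Z = 2²·5.3 × 10^-11/7 = 3.0 × 10^-11 m
v = Zαc/n = 7·0.0073·3.0 × 10^8/2 = 7.7 × 10^6 m/s
T = 2πr/v = 2.5 × 10^-17 s = 25 as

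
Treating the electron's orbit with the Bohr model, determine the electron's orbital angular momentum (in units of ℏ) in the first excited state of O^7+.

L_n = nℏ, so L/ℏ = n = 2.

2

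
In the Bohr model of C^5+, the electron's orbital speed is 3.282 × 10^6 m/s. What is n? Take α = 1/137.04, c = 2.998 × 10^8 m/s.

4

v_n = Zαc/n ⇒ n = Zαc/v = 6 × 0.007297 × 2.998 × 10^8 / 3.282 × 10^6 ≈ 4.00
n = 4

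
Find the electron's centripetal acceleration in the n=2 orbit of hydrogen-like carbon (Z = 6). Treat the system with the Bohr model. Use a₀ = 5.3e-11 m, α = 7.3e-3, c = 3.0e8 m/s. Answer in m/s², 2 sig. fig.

1.2e24 m/s²

r = n²a₀/Z = 3.5e-11 m, v = Zαc/n = 6.6e6 m/s
a = v²/r = (6.6e6)² / 3.5e-11 = 1.2e24 m/s²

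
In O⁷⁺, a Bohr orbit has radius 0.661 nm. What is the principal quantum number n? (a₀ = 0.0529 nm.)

10

r_n = n²a₀/Z ⇒ n² = rZ/a₀ = 0.661 × 8 / 0.0529 ≈ 99.96
n = 10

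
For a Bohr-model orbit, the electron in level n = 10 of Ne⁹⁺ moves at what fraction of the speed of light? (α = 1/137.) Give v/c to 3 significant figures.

0.00730

v_n = Zαc/n, so v/c = Zα/n = 10 × 0.00730 / 10 = 0.00730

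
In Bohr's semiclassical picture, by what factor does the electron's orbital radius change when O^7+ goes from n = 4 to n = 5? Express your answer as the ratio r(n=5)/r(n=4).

r ∝ Z^-1 · n^2; with Z fixed, r ∝ n^2.
r(n=5)/r(n=4) = (5/4)^2 = 25/16

25/16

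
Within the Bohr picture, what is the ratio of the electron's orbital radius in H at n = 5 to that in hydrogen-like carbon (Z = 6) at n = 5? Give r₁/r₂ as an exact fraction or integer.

r ∝ Z^-1 · n^2
r₁/r₂ = (1/6)^-1 · (5/5)^2 = 6

6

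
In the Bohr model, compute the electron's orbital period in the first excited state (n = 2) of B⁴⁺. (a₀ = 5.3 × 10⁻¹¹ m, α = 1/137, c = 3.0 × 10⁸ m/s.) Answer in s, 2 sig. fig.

r = n²a₀/Z = 2²·5.3 × 10⁻¹¹/5 = 4.2 × 10⁻¹¹ m
v = Zαc/n = 5·0.0073·3.0 × 10⁸/2 = 5.5 × 10⁶ m/s
T = 2πr/v = 4.9 × 10⁻¹⁷ s

4.9 × 10⁻¹⁷ s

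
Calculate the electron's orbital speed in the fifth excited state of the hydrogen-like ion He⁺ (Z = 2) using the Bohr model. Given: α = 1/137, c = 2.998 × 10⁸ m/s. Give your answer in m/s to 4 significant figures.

v_n = Zαc/n = 2 × 0.007299 × 2.998 × 10⁸ / 6
    = 7.294 × 10⁵ m/s

7.294 × 10⁵ m/s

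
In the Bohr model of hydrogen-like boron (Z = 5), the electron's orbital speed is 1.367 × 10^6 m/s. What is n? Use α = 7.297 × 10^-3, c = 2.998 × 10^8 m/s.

8

v_n = Zαc/n ⇒ n = Zαc/v = 5 × 0.007297 × 2.998 × 10^8 / 1.367 × 10^6 ≈ 8.00
n = 8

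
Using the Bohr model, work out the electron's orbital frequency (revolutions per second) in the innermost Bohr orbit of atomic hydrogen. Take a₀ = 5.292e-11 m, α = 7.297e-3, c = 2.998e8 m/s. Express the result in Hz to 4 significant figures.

r = n²a₀/Z = 5.292e-11 m, v = Zαc/n = 2.188e6 m/s
f = v/(2πr) = 6.579e15 Hz

6.579e15 Hz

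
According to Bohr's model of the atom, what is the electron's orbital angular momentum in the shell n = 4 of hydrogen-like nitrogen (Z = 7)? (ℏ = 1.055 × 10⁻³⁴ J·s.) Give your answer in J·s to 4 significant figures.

L_n = nℏ = 4 × 1.055 × 10⁻³⁴ = 4.220 × 10⁻³⁴ J·s

4.220 × 10⁻³⁴ J·s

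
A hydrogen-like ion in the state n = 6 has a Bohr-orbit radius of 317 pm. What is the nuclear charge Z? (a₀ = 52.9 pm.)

6

r_n = n²a₀/Z ⇒ Z = n²a₀/r = 6² × 52.9 / 317 ≈ 6.01
Z = 6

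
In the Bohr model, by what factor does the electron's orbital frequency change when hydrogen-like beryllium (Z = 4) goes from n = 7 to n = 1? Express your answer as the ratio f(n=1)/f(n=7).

343

f ∝ Z^2 · n^-3; with Z fixed, f ∝ n^-3.
f(n=1)/f(n=7) = (1/7)^-3 = 343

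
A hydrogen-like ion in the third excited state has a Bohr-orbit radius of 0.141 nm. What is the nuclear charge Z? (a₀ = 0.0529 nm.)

r_n = n²a₀/Z ⇒ Z = n²a₀/r = 4² × 0.0529 / 0.141 ≈ 6.00
Z = 6

6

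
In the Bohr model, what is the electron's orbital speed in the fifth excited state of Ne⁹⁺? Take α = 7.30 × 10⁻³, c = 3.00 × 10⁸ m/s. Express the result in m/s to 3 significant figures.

3.65 × 10⁶ m/s

v_n = Zαc/n = 10 × 0.00730 × 3.00 × 10⁸ / 6
    = 3.65 × 10⁶ m/s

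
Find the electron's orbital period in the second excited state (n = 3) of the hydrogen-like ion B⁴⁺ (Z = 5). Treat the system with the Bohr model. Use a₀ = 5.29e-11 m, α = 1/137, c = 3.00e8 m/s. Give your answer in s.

r = n²a₀/Z = 3²·5.29e-11/5 = 9.52e-11 m
v = Zαc/n = 5·0.00730·3.00e8/3 = 3.65e6 m/s
T = 2πr/v = 1.64e-16 s

1.64e-16 s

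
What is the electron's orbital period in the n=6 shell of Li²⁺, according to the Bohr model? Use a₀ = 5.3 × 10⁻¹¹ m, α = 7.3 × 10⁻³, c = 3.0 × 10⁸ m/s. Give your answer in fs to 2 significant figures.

r = n²a₀/Z = 6²·5.3 × 10⁻¹¹/3 = 6.4 × 10⁻¹⁰ m
v = Zαc/n = 3·0.0073·3.0 × 10⁸/6 = 1.1 × 10⁶ m/s
T = 2πr/v = 3.6 × 10⁻¹⁵ s = 3.6 fs

3.6 fs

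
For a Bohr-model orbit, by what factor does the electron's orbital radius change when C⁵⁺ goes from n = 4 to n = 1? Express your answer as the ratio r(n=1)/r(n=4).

1/16

r ∝ Z^-1 · n^2; with Z fixed, r ∝ n^2.
r(n=1)/r(n=4) = (1/4)^2 = 1/16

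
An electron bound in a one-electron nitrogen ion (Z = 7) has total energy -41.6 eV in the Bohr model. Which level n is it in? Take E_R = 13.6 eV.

E_n = −E_R Z²/n² ⇒ n² = E_R Z²/(−E_n) = 13.6 × 7² / 41.6 ≈ 16.02
n = 4

4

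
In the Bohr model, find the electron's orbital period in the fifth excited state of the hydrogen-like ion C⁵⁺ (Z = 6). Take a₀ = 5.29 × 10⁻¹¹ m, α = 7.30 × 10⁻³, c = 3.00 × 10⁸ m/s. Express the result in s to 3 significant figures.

r = n²a₀/Z = 6²·5.29 × 10⁻¹¹/6 = 3.17 × 10⁻¹⁰ m
v = Zαc/n = 6·0.00730·3.00 × 10⁸/6 = 2.19 × 10⁶ m/s
T = 2πr/v = 9.11 × 10⁻¹⁶ s

9.11 × 10⁻¹⁶ s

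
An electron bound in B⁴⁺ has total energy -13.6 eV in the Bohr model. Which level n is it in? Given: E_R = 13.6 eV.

E_n = −E_R Z²/n² ⇒ n² = E_R Z²/(−E_n) = 13.6 × 5² / 13.6 ≈ 25.00
n = 5

5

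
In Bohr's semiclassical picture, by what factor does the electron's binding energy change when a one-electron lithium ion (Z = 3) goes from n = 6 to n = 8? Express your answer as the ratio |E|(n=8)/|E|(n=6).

|E| ∝ Z^2 · n^-2; with Z fixed, |E| ∝ n^-2.
|E|(n=8)/|E|(n=6) = (8/6)^-2 = 9/16

9/16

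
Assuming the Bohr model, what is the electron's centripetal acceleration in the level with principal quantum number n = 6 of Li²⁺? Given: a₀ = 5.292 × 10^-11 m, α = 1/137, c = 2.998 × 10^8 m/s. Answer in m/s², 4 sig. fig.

1.885 × 10^21 m/s²

r = n²a₀/Z = 6.350 × 10^-10 m, v = Zαc/n = 1.094 × 10^6 m/s
a = v²/r = (1.094 × 10^6)² / 6.350 × 10^-10 = 1.885 × 10^21 m/s²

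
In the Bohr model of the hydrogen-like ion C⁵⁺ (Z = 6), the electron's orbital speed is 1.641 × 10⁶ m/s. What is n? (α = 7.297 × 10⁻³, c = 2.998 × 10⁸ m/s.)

8

v_n = Zαc/n ⇒ n = Zαc/v = 6 × 0.007297 × 2.998 × 10⁸ / 1.641 × 10⁶ ≈ 8.00
n = 8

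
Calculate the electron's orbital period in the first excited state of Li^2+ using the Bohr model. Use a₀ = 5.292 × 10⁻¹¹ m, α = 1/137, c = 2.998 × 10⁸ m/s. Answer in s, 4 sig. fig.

r = n²a₀/Z = 2²·5.292 × 10⁻¹¹/3 = 7.056 × 10⁻¹¹ m
v = Zαc/n = 3·0.007299·2.998 × 10⁸/2 = 3.282 × 10⁶ m/s
T = 2πr/v = 1.351 × 10⁻¹⁶ s

1.351 × 10⁻¹⁶ s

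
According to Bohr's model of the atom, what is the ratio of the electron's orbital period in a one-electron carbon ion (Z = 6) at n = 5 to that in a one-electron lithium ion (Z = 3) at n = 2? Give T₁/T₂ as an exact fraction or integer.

T ∝ Z^-2 · n^3
T₁/T₂ = (6/3)^-2 · (5/2)^3 = 125/32

125/32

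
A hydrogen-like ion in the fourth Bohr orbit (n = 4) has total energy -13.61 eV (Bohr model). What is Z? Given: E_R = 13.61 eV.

4

E_n = −E_R Z²/n² ⇒ Z² = −E_n n²/E_R = 13.61 × 4² / 13.61 ≈ 16.00
Z = 4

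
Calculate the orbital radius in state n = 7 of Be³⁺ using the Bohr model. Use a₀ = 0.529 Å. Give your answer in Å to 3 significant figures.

6.48 Å

r_n = n²a₀/Z = 7² × 0.529 / 4
    = 49 × 0.529 / 4 = 6.48 Å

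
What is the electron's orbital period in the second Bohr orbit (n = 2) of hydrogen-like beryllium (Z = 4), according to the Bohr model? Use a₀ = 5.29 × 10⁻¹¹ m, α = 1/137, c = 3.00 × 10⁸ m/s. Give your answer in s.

r = n²a₀/Z = 2²·5.29 × 10⁻¹¹/4 = 5.29 × 10⁻¹¹ m
v = Zαc/n = 4·0.00730·3.00 × 10⁸/2 = 4.38 × 10⁶ m/s
T = 2πr/v = 7.59 × 10⁻¹⁷ s

7.59 × 10⁻¹⁷ s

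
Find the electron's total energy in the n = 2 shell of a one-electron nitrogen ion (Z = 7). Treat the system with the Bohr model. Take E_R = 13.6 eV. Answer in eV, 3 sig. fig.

E_n = −E_R·Z²/n² = −13.6 × 7²/2² = -167 eV

-167 eV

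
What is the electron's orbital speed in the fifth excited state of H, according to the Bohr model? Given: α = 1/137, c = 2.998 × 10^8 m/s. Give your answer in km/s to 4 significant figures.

364.7 km/s

v_n = Zαc/n = 1 × 0.007299 × 2.998 × 10^8 / 6
    = 364.7 km/s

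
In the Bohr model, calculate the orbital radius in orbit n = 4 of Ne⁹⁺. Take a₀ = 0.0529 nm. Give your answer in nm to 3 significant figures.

r_n = n²a₀/Z = 4² × 0.0529 / 10
    = 16 × 0.0529 / 10 = 0.0846 nm

0.0846 nm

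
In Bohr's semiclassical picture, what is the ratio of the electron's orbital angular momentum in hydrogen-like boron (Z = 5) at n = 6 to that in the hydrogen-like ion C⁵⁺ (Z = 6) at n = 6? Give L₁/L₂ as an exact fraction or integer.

1

L = nℏ is independent of Z.
L₁/L₂ = n₁/n₂ = 6/6 = 1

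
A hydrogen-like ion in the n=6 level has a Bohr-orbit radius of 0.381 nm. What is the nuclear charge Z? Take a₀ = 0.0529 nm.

5

r_n = n²a₀/Z ⇒ Z = n²a₀/r = 6² × 0.0529 / 0.381 ≈ 5.00
Z = 5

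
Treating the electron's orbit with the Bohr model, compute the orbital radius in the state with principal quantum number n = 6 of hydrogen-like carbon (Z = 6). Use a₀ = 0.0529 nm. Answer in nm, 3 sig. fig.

r_n = n²a₀/Z = 6² × 0.0529 / 6
    = 36 × 0.0529 / 6 = 0.317 nm

0.317 nm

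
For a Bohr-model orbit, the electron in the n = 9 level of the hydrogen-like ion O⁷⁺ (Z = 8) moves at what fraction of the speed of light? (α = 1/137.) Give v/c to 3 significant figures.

v_n = Zαc/n, so v/c = Zα/n = 8 × 0.00730 / 9 = 0.00649

0.00649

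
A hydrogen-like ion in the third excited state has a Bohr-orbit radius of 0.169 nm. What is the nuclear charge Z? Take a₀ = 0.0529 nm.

5

r_n = n²a₀/Z ⇒ Z = n²a₀/r = 4² × 0.0529 / 0.169 ≈ 5.01
Z = 5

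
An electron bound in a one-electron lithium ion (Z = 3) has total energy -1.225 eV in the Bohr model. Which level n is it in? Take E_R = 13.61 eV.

10

E_n = −E_R Z²/n² ⇒ n² = E_R Z²/(−E_n) = 13.61 × 3² / 1.225 ≈ 99.99
n = 10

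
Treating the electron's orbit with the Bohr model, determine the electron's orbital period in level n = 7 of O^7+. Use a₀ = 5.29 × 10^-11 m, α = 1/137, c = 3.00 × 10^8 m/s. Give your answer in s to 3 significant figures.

r = n²a₀/Z = 7²·5.29 × 10^-11/8 = 3.24 × 10^-10 m
v = Zαc/n = 8·0.00730·3.00 × 10^8/7 = 2.50 × 10^6 m/s
T = 2πr/v = 8.13 × 10^-16 s

8.13 × 10^-16 s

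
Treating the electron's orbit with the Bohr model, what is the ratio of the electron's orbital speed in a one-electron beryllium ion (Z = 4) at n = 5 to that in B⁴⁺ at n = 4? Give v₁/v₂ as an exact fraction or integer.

16/25

v ∝ Z^1 · n^-1
v₁/v₂ = (4/5)^1 · (5/4)^-1 = 16/25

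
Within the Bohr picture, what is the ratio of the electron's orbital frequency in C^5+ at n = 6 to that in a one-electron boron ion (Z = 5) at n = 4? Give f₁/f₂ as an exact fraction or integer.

32/75

f ∝ Z^2 · n^-3
f₁/f₂ = (6/5)^2 · (6/4)^-3 = 32/75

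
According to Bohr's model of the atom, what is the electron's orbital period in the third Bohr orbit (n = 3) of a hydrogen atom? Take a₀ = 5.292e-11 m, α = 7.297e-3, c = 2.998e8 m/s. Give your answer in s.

r = n²a₀/Z = 3²·5.292e-11/1 = 4.763e-10 m
v = Zαc/n = 1·0.007297·2.998e8/3 = 7.292e5 m/s
T = 2πr/v = 4.104e-15 s

4.104e-15 s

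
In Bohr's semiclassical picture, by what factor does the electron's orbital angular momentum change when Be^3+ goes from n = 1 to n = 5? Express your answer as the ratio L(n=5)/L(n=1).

L = nℏ depends only on n, so L ∝ n.
L(n=5)/L(n=1) = (5/1)^1 = 5

5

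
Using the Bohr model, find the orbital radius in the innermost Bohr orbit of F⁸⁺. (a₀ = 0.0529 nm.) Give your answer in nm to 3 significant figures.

0.00588 nm

r_n = n²a₀/Z = 1² × 0.0529 / 9
    = 1 × 0.0529 / 9 = 0.00588 nm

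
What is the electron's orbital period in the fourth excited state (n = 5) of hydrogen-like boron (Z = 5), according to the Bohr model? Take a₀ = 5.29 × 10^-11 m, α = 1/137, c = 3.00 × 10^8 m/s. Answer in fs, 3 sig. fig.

0.759 fs

r = n²a₀/Z = 5²·5.29 × 10^-11/5 = 2.64 × 10^-10 m
v = Zαc/n = 5·0.00730·3.00 × 10^8/5 = 2.19 × 10^6 m/s
T = 2πr/v = 7.59 × 10^-16 s = 0.759 fs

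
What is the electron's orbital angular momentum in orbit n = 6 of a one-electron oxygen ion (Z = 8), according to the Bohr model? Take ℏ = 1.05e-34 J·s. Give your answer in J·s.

6.30e-34 J·s

L_n = nℏ = 6 × 1.05e-34 = 6.30e-34 J·s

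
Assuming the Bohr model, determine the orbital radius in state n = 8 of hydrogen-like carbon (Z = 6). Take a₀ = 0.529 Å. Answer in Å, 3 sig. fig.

5.64 Å

r_n = n²a₀/Z = 8² × 0.529 / 6
    = 64 × 0.529 / 6 = 5.64 Å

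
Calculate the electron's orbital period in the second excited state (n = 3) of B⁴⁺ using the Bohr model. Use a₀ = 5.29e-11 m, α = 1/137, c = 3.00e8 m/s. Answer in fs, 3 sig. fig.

r = n²a₀/Z = 3²·5.29e-11/5 = 9.52e-11 m
v = Zαc/n = 5·0.00730·3.00e8/3 = 3.65e6 m/s
T = 2πr/v = 1.64e-16 s = 0.164 fs

0.164 fs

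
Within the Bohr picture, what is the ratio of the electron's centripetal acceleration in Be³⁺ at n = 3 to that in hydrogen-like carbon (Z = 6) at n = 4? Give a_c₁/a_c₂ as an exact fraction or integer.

2048/2187

a_c ∝ Z^3 · n^-4
a_c₁/a_c₂ = (4/6)^3 · (3/4)^-4 = 2048/2187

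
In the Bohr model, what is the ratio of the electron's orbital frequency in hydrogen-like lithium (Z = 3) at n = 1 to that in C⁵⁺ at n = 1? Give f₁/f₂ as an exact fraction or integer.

f ∝ Z^2 · n^-3
f₁/f₂ = (3/6)^2 · (1/1)^-3 = 1/4

1/4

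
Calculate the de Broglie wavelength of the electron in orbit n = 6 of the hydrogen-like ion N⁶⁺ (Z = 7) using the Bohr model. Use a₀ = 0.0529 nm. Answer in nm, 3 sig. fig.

The Bohr quantisation condition is nλ = 2πr_n.
r_n = n²a₀/Z = 0.272 nm
λ = 2πr_n/n = 2π·0.272/6 = 0.285 nm

0.285 nm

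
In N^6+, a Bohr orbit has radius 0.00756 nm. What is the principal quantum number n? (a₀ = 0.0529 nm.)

r_n = n²a₀/Z ⇒ n² = rZ/a₀ = 0.00756 × 7 / 0.0529 ≈ 1.00
n = 1

1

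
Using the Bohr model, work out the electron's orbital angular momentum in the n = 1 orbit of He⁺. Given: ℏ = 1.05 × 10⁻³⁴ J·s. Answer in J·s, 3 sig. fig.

1.05 × 10⁻³⁴ J·s

L_n = nℏ = 1 × 1.05 × 10⁻³⁴ = 1.05 × 10⁻³⁴ J·s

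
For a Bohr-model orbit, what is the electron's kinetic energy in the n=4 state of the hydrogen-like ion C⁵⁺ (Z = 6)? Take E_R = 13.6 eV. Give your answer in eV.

30.6 eV

For a Coulomb orbit the virial theorem gives K = −E_n.
E_n = −E_R·Z²/n², so K = E_R·Z²/n² = 13.6 × 6²/4² = 30.6 eV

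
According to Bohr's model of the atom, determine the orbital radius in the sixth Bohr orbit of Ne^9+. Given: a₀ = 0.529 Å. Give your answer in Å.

1.90 Å

r_n = n²a₀/Z = 6² × 0.529 / 10
    = 36 × 0.529 / 10 = 1.90 Å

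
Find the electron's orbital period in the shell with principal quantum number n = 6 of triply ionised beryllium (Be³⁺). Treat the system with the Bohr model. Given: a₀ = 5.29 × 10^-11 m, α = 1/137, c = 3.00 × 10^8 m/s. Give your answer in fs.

r = n²a₀/Z = 6²·5.29 × 10^-11/4 = 4.76 × 10^-10 m
v = Zαc/n = 4·0.00730·3.00 × 10^8/6 = 1.46 × 10^6 m/s
T = 2πr/v = 2.05 × 10^-15 s = 2.05 fs

2.05 fs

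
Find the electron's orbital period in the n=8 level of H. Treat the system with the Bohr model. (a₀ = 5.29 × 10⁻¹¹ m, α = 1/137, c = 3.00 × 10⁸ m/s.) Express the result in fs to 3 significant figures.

77.7 fs

r = n²a₀/Z = 8²·5.29 × 10⁻¹¹/1 = 3.39 × 10⁻⁹ m
v = Zαc/n = 1·0.00730·3.00 × 10⁸/8 = 2.74 × 10⁵ m/s
T = 2πr/v = 7.77 × 10⁻¹⁴ s = 77.7 fs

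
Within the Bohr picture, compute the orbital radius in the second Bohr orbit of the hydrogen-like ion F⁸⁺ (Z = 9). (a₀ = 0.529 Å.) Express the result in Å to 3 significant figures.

r_n = n²a₀/Z = 2² × 0.529 / 9
    = 4 × 0.529 / 9 = 0.235 Å

0.235 Å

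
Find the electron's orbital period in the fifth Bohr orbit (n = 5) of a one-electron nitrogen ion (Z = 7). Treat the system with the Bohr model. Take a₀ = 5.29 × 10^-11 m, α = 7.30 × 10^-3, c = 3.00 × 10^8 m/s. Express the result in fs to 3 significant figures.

0.387 fs

r = n²a₀/Z = 5²·5.29 × 10^-11/7 = 1.89 × 10^-10 m
v = Zαc/n = 7·0.00730·3.00 × 10^8/5 = 3.07 × 10^6 m/s
T = 2πr/v = 3.87 × 10^-16 s = 0.387 fs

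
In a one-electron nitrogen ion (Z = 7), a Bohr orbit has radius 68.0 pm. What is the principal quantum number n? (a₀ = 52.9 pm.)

r_n = n²a₀/Z ⇒ n² = rZ/a₀ = 68.0 × 7 / 52.9 ≈ 9.00
n = 3

3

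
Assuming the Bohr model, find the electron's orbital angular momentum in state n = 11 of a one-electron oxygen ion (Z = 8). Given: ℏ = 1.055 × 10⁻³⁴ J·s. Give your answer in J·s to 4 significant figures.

L_n = nℏ = 11 × 1.055 × 10⁻³⁴ = 1.160 × 10⁻³³ J·s

1.160 × 10⁻³³ J·s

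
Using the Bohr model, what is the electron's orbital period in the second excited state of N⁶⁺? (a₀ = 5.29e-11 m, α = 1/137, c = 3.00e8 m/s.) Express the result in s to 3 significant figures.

r = n²a₀/Z = 3²·5.29e-11/7 = 6.80e-11 m
v = Zαc/n = 7·0.00730·3.00e8/3 = 5.11e6 m/s
T = 2πr/v = 8.36e-17 s

8.36e-17 s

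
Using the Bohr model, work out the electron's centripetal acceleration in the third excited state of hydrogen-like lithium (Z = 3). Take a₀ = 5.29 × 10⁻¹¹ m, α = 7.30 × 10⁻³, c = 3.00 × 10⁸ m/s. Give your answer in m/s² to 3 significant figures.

9.56 × 10²¹ m/s²

r = n²a₀/Z = 2.82 × 10⁻¹⁰ m, v = Zαc/n = 1.64 × 10⁶ m/s
a = v²/r = (1.64 × 10⁶)² / 2.82 × 10⁻¹⁰ = 9.56 × 10²¹ m/s²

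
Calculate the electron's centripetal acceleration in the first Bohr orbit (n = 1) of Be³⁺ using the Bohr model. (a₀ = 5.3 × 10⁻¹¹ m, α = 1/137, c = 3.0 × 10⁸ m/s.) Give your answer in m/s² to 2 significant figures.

r = n²a₀/Z = 1.3 × 10⁻¹¹ m, v = Zαc/n = 8.8 × 10⁶ m/s
a = v²/r = (8.8 × 10⁶)² / 1.3 × 10⁻¹¹ = 5.8 × 10²⁴ m/s²

5.8 × 10²⁴ m/s²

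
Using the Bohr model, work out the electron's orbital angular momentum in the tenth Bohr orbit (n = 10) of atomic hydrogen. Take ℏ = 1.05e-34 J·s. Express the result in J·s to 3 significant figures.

L_n = nℏ = 10 × 1.05e-34 = 1.05e-33 J·s

1.05e-33 J·s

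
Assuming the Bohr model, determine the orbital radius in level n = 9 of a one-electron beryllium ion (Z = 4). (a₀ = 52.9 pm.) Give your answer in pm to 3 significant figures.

r_n = n²a₀/Z = 9² × 52.9 / 4
    = 81 × 52.9 / 4 = 1070 pm

1070 pm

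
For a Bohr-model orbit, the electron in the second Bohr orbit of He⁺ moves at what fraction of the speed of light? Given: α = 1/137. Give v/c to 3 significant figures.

0.00730

v_n = Zαc/n, so v/c = Zα/n = 2 × 0.00730 / 2 = 0.00730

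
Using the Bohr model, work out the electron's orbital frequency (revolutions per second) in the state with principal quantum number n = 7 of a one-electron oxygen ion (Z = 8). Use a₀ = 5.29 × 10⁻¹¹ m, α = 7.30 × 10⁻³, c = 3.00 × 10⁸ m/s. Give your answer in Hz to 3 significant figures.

r = n²a₀/Z = 3.24 × 10⁻¹⁰ m, v = Zαc/n = 2.50 × 10⁶ m/s
f = v/(2πr) = 1.23 × 10¹⁵ Hz

1.23 × 10¹⁵ Hz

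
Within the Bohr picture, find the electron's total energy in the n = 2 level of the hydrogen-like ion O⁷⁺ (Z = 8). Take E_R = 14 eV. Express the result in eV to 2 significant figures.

-220 eV

E_n = −E_R·Z²/n² = −14 × 8²/2² = -220 eV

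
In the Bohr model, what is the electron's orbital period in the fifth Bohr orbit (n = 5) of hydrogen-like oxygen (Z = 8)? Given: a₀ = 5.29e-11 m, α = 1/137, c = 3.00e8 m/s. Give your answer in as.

r = n²a₀/Z = 5²·5.29e-11/8 = 1.65e-10 m
v = Zαc/n = 8·0.00730·3.00e8/5 = 3.50e6 m/s
T = 2πr/v = 2.96e-16 s = 296 as

296 as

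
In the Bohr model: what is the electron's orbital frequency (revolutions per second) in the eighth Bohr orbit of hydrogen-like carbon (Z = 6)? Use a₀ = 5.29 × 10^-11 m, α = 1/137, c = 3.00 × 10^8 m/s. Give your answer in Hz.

4.63 × 10^14 Hz

r = n²a₀/Z = 5.64 × 10^-10 m, v = Zαc/n = 1.64 × 10^6 m/s
f = v/(2πr) = 4.63 × 10^14 Hz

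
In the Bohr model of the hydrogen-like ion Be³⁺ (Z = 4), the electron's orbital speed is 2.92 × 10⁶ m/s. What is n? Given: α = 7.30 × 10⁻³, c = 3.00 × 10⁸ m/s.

3

v_n = Zαc/n ⇒ n = Zαc/v = 4 × 0.00730 × 3.00 × 10⁸ / 2.92 × 10⁶ ≈ 3.00
n = 3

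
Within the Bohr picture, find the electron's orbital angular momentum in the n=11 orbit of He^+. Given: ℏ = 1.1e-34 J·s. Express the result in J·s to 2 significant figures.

L_n = nℏ = 11 × 1.1e-34 = 1.2e-33 J·s

1.2e-33 J·s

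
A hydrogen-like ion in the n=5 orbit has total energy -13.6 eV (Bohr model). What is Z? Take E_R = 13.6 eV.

E_n = −E_R Z²/n² ⇒ Z² = −E_n n²/E_R = 13.6 × 5² / 13.6 ≈ 25.00
Z = 5

5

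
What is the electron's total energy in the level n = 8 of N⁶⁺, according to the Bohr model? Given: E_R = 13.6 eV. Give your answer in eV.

-10.4 eV

E_n = −E_R·Z²/n² = −13.6 × 7²/8² = -10.4 eV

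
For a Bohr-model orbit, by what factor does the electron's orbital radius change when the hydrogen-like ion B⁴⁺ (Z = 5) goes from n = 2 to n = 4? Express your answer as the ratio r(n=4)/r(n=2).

r ∝ Z^-1 · n^2; with Z fixed, r ∝ n^2.
r(n=4)/r(n=2) = (4/2)^2 = 4

4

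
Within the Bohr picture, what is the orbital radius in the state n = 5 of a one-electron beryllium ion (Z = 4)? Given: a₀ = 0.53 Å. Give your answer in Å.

r_n = n²a₀/Z = 5² × 0.53 / 4
    = 25 × 0.53 / 4 = 3.3 Å

3.3 Å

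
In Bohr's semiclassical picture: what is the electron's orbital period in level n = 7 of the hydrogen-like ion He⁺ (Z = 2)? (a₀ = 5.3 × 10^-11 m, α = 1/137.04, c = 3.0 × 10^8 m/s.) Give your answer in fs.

r = n²a₀/Z = 7²·5.3 × 10^-11/2 = 1.3 × 10^-9 m
v = Zαc/n = 2·0.0073·3.0 × 10^8/7 = 6.3 × 10^5 m/s
T = 2πr/v = 1.3 × 10^-14 s = 13 fs

13 fs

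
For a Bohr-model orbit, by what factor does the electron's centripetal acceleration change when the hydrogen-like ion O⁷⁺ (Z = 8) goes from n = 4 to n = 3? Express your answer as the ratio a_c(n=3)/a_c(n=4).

256/81

a_c ∝ Z^3 · n^-4; with Z fixed, a_c ∝ n^-4.
a_c(n=3)/a_c(n=4) = (3/4)^-4 = 256/81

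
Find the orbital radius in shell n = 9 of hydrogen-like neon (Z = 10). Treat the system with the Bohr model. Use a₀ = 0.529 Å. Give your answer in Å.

r_n = n²a₀/Z = 9² × 0.529 / 10
    = 81 × 0.529 / 10 = 4.28 Å

4.28 Å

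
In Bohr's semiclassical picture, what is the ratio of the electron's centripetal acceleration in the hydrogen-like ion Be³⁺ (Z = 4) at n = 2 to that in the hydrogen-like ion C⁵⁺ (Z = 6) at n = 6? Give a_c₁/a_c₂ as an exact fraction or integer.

24

a_c ∝ Z^3 · n^-4
a_c₁/a_c₂ = (4/6)^3 · (2/6)^-4 = 24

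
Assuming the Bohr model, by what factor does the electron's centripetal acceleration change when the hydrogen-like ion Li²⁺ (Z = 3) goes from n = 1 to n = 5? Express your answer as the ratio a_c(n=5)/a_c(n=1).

1/625

a_c ∝ Z^3 · n^-4; with Z fixed, a_c ∝ n^-4.
a_c(n=5)/a_c(n=1) = (5/1)^-4 = 1/625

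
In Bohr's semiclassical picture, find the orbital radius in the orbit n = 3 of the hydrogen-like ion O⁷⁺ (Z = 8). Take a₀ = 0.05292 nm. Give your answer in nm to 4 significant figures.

r_n = n²a₀/Z = 3² × 0.05292 / 8
    = 9 × 0.05292 / 8 = 0.05954 nm

0.05954 nm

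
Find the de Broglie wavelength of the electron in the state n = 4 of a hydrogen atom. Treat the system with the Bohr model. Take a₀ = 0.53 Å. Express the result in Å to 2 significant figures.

13 Å

The Bohr quantisation condition is nλ = 2πr_n.
r_n = n²a₀/Z = 8.5 Å
λ = 2πr_n/n = 2π·8.5/4 = 13 Å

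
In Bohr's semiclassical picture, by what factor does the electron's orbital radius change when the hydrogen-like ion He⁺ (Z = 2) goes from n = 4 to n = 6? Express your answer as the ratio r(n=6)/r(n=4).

9/4

r ∝ Z^-1 · n^2; with Z fixed, r ∝ n^2.
r(n=6)/r(n=4) = (6/4)^2 = 9/4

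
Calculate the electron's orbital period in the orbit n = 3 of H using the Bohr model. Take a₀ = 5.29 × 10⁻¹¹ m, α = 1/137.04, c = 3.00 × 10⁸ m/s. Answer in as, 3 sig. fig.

r = n²a₀/Z = 3²·5.29 × 10⁻¹¹/1 = 4.76 × 10⁻¹⁰ m
v = Zαc/n = 1·0.00730·3.00 × 10⁸/3 = 7.30 × 10⁵ m/s
T = 2πr/v = 4.10 × 10⁻¹⁵ s = 4100 as

4100 as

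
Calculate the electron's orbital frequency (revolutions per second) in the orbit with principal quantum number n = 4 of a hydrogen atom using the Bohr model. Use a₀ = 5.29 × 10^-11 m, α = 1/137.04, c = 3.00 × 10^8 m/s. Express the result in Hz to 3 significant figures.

1.03 × 10^14 Hz

r = n²a₀/Z = 8.46 × 10^-10 m, v = Zαc/n = 5.47 × 10^5 m/s
f = v/(2πr) = 1.03 × 10^14 Hz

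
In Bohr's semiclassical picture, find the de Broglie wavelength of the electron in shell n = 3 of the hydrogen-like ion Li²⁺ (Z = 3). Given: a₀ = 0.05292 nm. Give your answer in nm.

The Bohr quantisation condition is nλ = 2πr_n.
r_n = n²a₀/Z = 0.1588 nm
λ = 2πr_n/n = 2π·0.1588/3 = 0.3325 nm

0.3325 nm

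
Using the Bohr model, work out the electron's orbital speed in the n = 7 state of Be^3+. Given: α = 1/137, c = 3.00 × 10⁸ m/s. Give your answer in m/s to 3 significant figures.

v_n = Zαc/n = 4 × 0.00730 × 3.00 × 10⁸ / 7
    = 1.25 × 10⁶ m/s

1.25 × 10⁶ m/s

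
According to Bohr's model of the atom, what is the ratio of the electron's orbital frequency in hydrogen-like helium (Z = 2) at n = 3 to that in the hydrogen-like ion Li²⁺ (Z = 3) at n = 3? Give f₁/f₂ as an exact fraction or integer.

4/9

f ∝ Z^2 · n^-3
f₁/f₂ = (2/3)^2 · (3/3)^-3 = 4/9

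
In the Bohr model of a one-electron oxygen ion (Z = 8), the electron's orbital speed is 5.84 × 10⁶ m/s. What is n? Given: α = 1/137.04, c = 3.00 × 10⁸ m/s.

v_n = Zαc/n ⇒ n = Zαc/v = 8 × 0.00730 × 3.00 × 10⁸ / 5.84 × 10⁶ ≈ 3.00
n = 3

3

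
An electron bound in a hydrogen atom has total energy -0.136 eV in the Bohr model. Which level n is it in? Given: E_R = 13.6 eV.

10

E_n = −E_R Z²/n² ⇒ n² = E_R Z²/(−E_n) = 13.6 × 1² / 0.136 ≈ 100.00
n = 10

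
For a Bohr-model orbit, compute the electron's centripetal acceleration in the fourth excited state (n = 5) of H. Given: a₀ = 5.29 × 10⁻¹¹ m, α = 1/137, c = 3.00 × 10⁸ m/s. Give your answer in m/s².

1.45 × 10²⁰ m/s²

r = n²a₀/Z = 1.32 × 10⁻⁹ m, v = Zαc/n = 4.38 × 10⁵ m/s
a = v²/r = (4.38 × 10⁵)² / 1.32 × 10⁻⁹ = 1.45 × 10²⁰ m/s²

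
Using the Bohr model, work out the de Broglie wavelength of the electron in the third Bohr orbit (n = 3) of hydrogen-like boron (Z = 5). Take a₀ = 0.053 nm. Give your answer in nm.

0.20 nm

The Bohr quantisation condition is nλ = 2πr_n.
r_n = n²a₀/Z = 0.095 nm
λ = 2πr_n/n = 2π·0.095/3 = 0.20 nm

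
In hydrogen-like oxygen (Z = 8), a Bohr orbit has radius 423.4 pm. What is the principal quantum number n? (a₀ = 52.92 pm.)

r_n = n²a₀/Z ⇒ n² = rZ/a₀ = 423.4 × 8 / 52.92 ≈ 64.01
n = 8

8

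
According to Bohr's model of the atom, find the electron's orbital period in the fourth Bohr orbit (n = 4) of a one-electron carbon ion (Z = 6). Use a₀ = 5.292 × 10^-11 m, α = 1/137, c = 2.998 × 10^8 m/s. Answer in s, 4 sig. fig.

2.701 × 10^-16 s

r = n²a₀/Z = 4²·5.292 × 10^-11/6 = 1.411 × 10^-10 m
v = Zαc/n = 6·0.007299·2.998 × 10^8/4 = 3.282 × 10^6 m/s
T = 2πr/v = 2.701 × 10^-16 s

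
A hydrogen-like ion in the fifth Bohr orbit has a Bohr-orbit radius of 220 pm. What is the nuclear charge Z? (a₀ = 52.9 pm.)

r_n = n²a₀/Z ⇒ Z = n²a₀/r = 5² × 52.9 / 220 ≈ 6.01
Z = 6

6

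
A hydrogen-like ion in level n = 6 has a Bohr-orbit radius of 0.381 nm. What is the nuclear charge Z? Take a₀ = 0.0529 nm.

5

r_n = n²a₀/Z ⇒ Z = n²a₀/r = 6² × 0.0529 / 0.381 ≈ 5.00
Z = 5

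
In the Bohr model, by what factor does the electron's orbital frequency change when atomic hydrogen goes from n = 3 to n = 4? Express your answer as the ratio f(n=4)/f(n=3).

27/64

f ∝ Z^2 · n^-3; with Z fixed, f ∝ n^-3.
f(n=4)/f(n=3) = (4/3)^-3 = 27/64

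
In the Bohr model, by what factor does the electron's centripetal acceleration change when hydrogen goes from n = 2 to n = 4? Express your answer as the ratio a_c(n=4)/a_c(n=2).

a_c ∝ Z^3 · n^-4; with Z fixed, a_c ∝ n^-4.
a_c(n=4)/a_c(n=2) = (4/2)^-4 = 1/16

1/16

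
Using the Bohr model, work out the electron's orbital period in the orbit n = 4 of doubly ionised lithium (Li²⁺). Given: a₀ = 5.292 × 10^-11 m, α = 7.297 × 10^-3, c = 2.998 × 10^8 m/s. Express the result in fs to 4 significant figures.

r = n²a₀/Z = 4²·5.292 × 10^-11/3 = 2.822 × 10^-10 m
v = Zαc/n = 3·0.007297·2.998 × 10^8/4 = 1.641 × 10^6 m/s
T = 2πr/v = 1.081 × 10^-15 s = 1.081 fs

1.081 fs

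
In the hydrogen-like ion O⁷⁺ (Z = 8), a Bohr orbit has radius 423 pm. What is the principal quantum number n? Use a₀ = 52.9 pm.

8

r_n = n²a₀/Z ⇒ n² = rZ/a₀ = 423 × 8 / 52.9 ≈ 63.97
n = 8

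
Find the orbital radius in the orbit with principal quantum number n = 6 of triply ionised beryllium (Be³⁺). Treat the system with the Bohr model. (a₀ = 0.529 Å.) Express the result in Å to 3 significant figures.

4.76 Å

r_n = n²a₀/Z = 6² × 0.529 / 4
    = 36 × 0.529 / 4 = 4.76 Å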